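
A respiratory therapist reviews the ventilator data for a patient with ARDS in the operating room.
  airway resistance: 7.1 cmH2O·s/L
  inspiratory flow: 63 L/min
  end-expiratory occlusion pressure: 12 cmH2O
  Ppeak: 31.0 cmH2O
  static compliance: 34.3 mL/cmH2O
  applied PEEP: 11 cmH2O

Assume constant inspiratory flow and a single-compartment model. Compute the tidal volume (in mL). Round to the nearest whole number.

396

Flow: 63 L/min ÷ 60 = 1.05 L/s.
Total PEEP = 12 cmH2O (set 11 + intrinsic 1); this is the baseline alveolar pressure.
Equation of motion (constant flow): PIP = Vt/C + R·V̇ + PEEP.
Vt/C = PIP − R·V̇ − PEEP = 31.0 − 7.455 − 12 = 11.545 cmH2O.
Vt = C × 11.545 = 34.3 × 11.545 = 395.99 mL.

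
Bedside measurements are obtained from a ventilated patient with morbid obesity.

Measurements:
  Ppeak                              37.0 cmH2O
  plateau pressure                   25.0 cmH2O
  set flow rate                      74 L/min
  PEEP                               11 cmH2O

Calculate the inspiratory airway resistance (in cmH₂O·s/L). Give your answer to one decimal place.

Flow: 74 L/min ÷ 60 = 1.2333 L/s.
Raw = (PIP − Pplat) / flow = (37.0 − 25.0) / 1.2333 = 12.0 / 1.2333 = 9.73 cmH2O·s/L.

9.7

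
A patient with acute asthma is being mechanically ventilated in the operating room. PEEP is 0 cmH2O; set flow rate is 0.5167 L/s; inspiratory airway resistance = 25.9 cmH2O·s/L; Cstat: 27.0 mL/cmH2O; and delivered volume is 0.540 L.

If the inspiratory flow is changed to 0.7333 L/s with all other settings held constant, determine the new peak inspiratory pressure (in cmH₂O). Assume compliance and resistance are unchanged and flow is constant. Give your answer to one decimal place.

PIP = Vt/C + R·V̇ + PEEP (constant-flow equation of motion).
Only the resistive term changes: ΔPIP = R × ΔV̇ = 25.9 × (0.7333 − 0.5167) = 25.9 × 0.2166 = 5.61 cmH2O.
Original PIP = 540/27.0 + 25.9×0.5167 + 0 = 33.383 cmH2O; new PIP = 33.383 + (5.61) = 38.993 cmH2O.

39.0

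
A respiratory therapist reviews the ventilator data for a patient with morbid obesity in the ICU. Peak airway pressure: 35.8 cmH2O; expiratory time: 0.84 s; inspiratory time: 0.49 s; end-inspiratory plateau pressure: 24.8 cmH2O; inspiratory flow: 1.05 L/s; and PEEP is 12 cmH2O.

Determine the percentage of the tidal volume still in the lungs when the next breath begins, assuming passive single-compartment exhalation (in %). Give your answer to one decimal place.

Vt = flow × Ti = 1.05 L/s × 0.49 s × 1000 mL/L = 514.5 mL.
R = (PIP − Pplat)/V̇ = (35.8 − 24.8) / 1.05 = 11.0/1.05 = 10.476 cmH2O·s/L.
C = Vt/(Pplat − PEEP) = 514.5 / (24.8 − 12) = 514.5/12.8 = 40.195 mL/cmH2O.
τ = R × C = 10.476 × 0.0402 L/cmH2O = 0.4211 s.
Fraction remaining at end-expiration = e^(−Te/τ) = e^(−0.84/0.4211) = 0.136 → 13.6%.

13.6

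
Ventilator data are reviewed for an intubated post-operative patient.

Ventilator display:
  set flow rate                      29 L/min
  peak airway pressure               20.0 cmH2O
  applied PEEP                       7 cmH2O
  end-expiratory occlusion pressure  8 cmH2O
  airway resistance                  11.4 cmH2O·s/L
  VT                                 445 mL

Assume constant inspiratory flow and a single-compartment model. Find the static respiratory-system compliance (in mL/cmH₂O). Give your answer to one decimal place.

68.6

Flow: 29 L/min ÷ 60 = 0.4833 L/s.
Total PEEP = 8 cmH2O (set 7 + intrinsic 1); this is the baseline alveolar pressure.
Equation of motion (constant flow): PIP = Vt/C + R·V̇ + PEEP.
Vt/C = PIP − R·V̇ − PEEP = 20.0 − 11.4×0.4833 − 8 = 20.0 − 5.51 − 8 = 6.49 cmH2O.
C = Vt / 6.49 = 445 / 6.49 = 68.567 mL/cmH2O.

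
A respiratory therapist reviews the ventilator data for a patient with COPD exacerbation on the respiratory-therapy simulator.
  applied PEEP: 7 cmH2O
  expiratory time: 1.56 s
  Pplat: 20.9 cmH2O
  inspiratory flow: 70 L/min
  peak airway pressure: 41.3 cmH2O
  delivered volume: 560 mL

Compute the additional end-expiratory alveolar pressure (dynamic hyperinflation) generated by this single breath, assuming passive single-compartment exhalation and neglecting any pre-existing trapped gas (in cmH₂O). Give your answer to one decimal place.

Flow: 70 L/min ÷ 60 = 1.1667 L/s.
R = (PIP − Pplat)/V̇ = (41.3 − 20.9) / 1.1667 = 20.4/1.1667 = 17.485 cmH2O·s/L.
C = Vt/(Pplat − PEEP) = 560.0 / (20.9 − 7) = 560.0/13.9 = 40.288 mL/cmH2O.
τ = R × C = 17.485 × 0.04029 L/cmH2O = 0.7045 s.
Fraction remaining = e^(−Te/τ) = e^(−1.56/0.7045) = 0.1092; trapped volume = 560.0 × 0.1092 = 61.152 mL.
Additional alveolar pressure from trapping ≈ V_trapped / C = 61.152 / 40.288 = 1.518 cmH2O.

1.5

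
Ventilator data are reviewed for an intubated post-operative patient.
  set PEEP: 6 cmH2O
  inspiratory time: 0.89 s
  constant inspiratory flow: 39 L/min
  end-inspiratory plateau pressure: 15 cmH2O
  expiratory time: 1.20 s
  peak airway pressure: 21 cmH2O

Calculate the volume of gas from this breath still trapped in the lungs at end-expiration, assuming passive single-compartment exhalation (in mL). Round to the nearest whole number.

77

Flow: 39 L/min ÷ 60 = 0.65 L/s.
Vt = flow × Ti = 0.65 L/s × 0.89 s × 1000 mL/L = 578.5 mL.
R = (PIP − Pplat)/V̇ = (21 − 15) / 0.65 = 6.0/0.65 = 9.231 cmH2O·s/L.
C = Vt/(Pplat − PEEP) = 578.5 / (15 − 6) = 578.5/9.0 = 64.278 mL/cmH2O.
τ = R × C = 9.231 × 0.06428 L/cmH2O = 0.5934 s.
Fraction remaining = e^(−Te/τ) = e^(−1.20/0.5934) = 0.1324.
Trapped volume = 578.5 × 0.1324 = 76.593 mL.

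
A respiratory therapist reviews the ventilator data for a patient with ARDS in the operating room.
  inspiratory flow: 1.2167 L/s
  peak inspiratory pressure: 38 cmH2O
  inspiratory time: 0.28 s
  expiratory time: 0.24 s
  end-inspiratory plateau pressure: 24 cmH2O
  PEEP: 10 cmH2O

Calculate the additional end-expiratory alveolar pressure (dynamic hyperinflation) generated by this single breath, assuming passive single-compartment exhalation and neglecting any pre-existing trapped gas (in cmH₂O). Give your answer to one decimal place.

5.9

Vt = flow × Ti = 1.2167 L/s × 0.28 s × 1000 mL/L = 340.68 mL.
R = (PIP − Pplat)/V̇ = (38 − 24) / 1.2167 = 14.0/1.2167 = 11.507 cmH2O·s/L.
C = Vt/(Pplat − PEEP) = 340.68 / (24 − 10) = 340.68/14.0 = 24.334 mL/cmH2O.
τ = R × C = 11.507 × 0.02433 L/cmH2O = 0.28 s.
Fraction remaining = e^(−Te/τ) = e^(−0.24/0.28) = 0.4244; trapped volume = 340.68 × 0.4244 = 144.58 mL.
Additional alveolar pressure from trapping ≈ V_trapped / C = 144.58 / 24.334 = 5.941 cmH2O.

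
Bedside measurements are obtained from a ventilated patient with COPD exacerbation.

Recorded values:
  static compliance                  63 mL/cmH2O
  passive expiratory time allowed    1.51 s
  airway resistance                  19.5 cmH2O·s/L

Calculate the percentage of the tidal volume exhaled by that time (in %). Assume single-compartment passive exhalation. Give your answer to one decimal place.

70.7

τ = R × C = 19.5 × 63 mL/cmH2O = 19.5 × 0.063 L/cmH2O = 1.229 s.
Passive exhalation: V(t)/V₀ = e^(−t/τ) = e^(−1.51/1.229) = 0.2927.
Fraction exhaled = 1 − 0.2927 = 0.7073 → 70.73%.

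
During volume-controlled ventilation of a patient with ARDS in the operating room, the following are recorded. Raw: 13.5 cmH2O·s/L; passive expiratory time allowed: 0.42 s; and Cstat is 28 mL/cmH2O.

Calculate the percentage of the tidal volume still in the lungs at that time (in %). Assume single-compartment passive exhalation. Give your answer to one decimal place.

32.9

τ = R × C = 13.5 × 28 mL/cmH2O = 13.5 × 0.028 L/cmH2O = 0.378 s.
Passive exhalation: V(t)/V₀ = e^(−t/τ) = e^(−0.42/0.378) = 0.3292.
Fraction remaining = 0.3292 → 32.92%.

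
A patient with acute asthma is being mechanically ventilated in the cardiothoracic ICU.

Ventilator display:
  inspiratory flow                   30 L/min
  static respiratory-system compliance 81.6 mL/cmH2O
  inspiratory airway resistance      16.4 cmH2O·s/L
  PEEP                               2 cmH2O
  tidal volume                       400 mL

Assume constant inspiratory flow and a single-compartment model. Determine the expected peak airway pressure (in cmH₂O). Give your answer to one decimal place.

Flow: 30 L/min ÷ 60 = 0.5 L/s.
Equation of motion (constant flow): PIP = Vt/C + R·V̇ + PEEP.
PIP = 400/81.6 + 16.4×0.5 + 2 = 4.902 + 8.2 + 2 = 15.102 cmH2O.

15.1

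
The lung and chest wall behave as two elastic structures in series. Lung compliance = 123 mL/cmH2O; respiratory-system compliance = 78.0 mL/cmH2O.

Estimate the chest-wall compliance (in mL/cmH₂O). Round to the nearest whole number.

213

1/Ccw = 1/Crs − 1/CL.
1/Ccw = 1/78.0 − 1/123 = 0.00469.
Ccw = 213.22 mL/cmH2O.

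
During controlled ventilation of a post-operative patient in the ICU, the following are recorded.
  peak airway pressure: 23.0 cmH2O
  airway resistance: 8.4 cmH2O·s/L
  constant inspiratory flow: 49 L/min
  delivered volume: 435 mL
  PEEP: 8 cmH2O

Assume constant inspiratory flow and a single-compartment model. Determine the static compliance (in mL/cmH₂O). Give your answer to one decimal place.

53.4

Flow: 49 L/min ÷ 60 = 0.8167 L/s.
Equation of motion (constant flow): PIP = Vt/C + R·V̇ + PEEP.
Vt/C = PIP − R·V̇ − PEEP = 23.0 − 8.4×0.8167 − 8 = 23.0 − 6.86 − 8 = 8.14 cmH2O.
C = Vt / 8.14 = 435 / 8.14 = 53.44 mL/cmH2O.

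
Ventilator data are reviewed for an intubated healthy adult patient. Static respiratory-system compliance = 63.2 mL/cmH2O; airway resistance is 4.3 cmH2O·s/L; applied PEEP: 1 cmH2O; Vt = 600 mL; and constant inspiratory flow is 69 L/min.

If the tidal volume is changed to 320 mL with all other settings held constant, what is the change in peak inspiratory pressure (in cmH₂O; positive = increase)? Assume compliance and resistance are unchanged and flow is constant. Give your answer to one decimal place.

-4.4

PIP = Vt/C + R·V̇ + PEEP (constant-flow equation of motion).
Only the elastic term changes: ΔPIP = ΔVt / C = (320 − 600) / 63.2 = -4.43 cmH2O.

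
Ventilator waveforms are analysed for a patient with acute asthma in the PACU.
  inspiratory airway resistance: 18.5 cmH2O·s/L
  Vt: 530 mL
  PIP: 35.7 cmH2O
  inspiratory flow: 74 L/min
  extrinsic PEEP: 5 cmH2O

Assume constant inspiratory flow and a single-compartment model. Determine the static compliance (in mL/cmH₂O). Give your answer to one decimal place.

67.2

Flow: 74 L/min ÷ 60 = 1.2333 L/s.
Equation of motion (constant flow): PIP = Vt/C + R·V̇ + PEEP.
Vt/C = PIP − R·V̇ − PEEP = 35.7 − 18.5×1.2333 − 5 = 35.7 − 22.816 − 5 = 7.884 cmH2O.
C = Vt / 7.884 = 530 / 7.884 = 67.225 mL/cmH2O.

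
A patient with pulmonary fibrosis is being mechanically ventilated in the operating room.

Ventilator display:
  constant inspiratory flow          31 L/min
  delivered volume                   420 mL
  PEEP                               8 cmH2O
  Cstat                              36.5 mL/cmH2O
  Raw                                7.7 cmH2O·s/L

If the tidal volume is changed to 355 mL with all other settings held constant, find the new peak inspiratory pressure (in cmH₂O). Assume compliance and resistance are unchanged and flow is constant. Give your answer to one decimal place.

Flow: 31 L/min ÷ 60 = 0.5167 L/s.
PIP = Vt/C + R·V̇ + PEEP (constant-flow equation of motion).
Only the elastic term changes: ΔPIP = ΔVt / C = (355 − 420) / 36.5 = -1.781 cmH2O.
Original PIP = 420/36.5 + 7.7×0.5167 + 8 = 23.485 cmH2O; new PIP = 23.485 + (-1.781) = 21.704 cmH2O.

21.7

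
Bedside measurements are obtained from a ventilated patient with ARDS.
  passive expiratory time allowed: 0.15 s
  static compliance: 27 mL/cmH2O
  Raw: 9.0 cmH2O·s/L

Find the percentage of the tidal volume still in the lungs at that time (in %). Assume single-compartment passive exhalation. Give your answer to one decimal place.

τ = R × C = 9.0 × 27 mL/cmH2O = 9.0 × 0.027 L/cmH2O = 0.243 s.
Passive exhalation: V(t)/V₀ = e^(−t/τ) = e^(−0.15/0.243) = 0.5394.
Fraction remaining = 0.5394 → 53.94%.

53.9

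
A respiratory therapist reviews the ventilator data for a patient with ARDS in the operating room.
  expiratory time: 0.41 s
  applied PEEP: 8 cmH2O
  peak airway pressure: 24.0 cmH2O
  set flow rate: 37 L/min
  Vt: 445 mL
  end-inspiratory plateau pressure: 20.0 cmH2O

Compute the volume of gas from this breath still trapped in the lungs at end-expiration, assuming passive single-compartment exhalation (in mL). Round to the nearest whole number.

Flow: 37 L/min ÷ 60 = 0.6167 L/s.
R = (PIP − Pplat)/V̇ = (24.0 − 20.0) / 0.6167 = 4.0/0.6167 = 6.486 cmH2O·s/L.
C = Vt/(Pplat − PEEP) = 445.0 / (20.0 − 8) = 445.0/12.0 = 37.083 mL/cmH2O.
τ = R × C = 6.486 × 0.03708 L/cmH2O = 0.2405 s.
Fraction remaining = e^(−Te/τ) = e^(−0.41/0.2405) = 0.1818.
Trapped volume = 445.0 × 0.1818 = 80.901 mL.

81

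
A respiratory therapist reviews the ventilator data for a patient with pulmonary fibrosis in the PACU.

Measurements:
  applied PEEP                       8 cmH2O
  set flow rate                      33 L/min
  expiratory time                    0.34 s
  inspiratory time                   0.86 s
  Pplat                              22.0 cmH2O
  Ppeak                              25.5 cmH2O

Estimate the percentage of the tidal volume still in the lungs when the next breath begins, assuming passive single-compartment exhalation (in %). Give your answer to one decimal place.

20.6

Flow: 33 L/min ÷ 60 = 0.55 L/s.
Vt = flow × Ti = 0.55 L/s × 0.86 s × 1000 mL/L = 473.0 mL.
R = (PIP − Pplat)/V̇ = (25.5 − 22.0) / 0.55 = 3.5/0.55 = 6.364 cmH2O·s/L.
C = Vt/(Pplat − PEEP) = 473.0 / (22.0 − 8) = 473.0/14.0 = 33.786 mL/cmH2O.
τ = R × C = 6.364 × 0.03379 L/cmH2O = 0.215 s.
Fraction remaining at end-expiration = e^(−Te/τ) = e^(−0.34/0.215) = 0.2057 → 20.57%.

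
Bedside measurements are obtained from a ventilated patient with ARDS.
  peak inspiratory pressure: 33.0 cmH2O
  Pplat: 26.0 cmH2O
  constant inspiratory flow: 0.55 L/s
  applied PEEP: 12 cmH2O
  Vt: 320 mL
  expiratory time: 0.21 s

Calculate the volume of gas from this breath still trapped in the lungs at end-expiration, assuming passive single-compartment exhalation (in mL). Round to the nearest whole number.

155

R = (PIP − Pplat)/V̇ = (33.0 − 26.0) / 0.55 = 7.0/0.55 = 12.727 cmH2O·s/L.
C = Vt/(Pplat − PEEP) = 320.0 / (26.0 − 12) = 320.0/14.0 = 22.857 mL/cmH2O.
τ = R × C = 12.727 × 0.02286 L/cmH2O = 0.2909 s.
Fraction remaining = e^(−Te/τ) = e^(−0.21/0.2909) = 0.4858.
Trapped volume = 320.0 × 0.4858 = 155.46 mL.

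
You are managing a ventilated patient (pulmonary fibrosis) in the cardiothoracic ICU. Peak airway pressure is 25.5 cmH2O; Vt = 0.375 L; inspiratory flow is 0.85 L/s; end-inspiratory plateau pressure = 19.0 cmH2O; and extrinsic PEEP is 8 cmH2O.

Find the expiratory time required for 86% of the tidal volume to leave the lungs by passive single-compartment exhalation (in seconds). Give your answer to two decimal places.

0.51

R = (PIP − Pplat)/V̇ = (25.5 − 19.0) / 0.85 = 6.5/0.85 = 7.647 cmH2O·s/L.
C = Vt/(Pplat − PEEP) = 375.0 / (19.0 − 8) = 375.0/11.0 = 34.091 mL/cmH2O.
τ = R × C = 7.647 × 0.03409 L/cmH2O = 0.2607 s.
t = −τ·ln(1 − 0.86) = −0.2607·ln(0.14) = 0.5126 s.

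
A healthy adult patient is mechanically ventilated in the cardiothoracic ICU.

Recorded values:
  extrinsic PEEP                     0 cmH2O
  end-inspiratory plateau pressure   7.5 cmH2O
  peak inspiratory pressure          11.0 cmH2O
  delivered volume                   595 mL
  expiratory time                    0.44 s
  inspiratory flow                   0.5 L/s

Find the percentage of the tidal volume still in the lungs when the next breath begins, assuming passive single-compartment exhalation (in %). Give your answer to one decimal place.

45.3

R = (PIP − Pplat)/V̇ = (11.0 − 7.5) / 0.5 = 3.5/0.5 = 7.0 cmH2O·s/L.
C = Vt/(Pplat − PEEP) = 595.0 / (7.5 − 0) = 595.0/7.5 = 79.333 mL/cmH2O.
τ = R × C = 7.0 × 0.07933 L/cmH2O = 0.5553 s.
Fraction remaining at end-expiration = e^(−Te/τ) = e^(−0.44/0.5553) = 0.4528 → 45.28%.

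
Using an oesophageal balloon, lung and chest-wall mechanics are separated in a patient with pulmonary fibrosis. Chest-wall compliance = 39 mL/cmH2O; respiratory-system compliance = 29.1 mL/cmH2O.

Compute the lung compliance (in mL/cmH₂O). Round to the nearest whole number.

1/CL = 1/Crs − 1/Ccw.
1/CL = 1/29.1 − 1/39 = 0.008723.
CL = 114.64 mL/cmH2O.

115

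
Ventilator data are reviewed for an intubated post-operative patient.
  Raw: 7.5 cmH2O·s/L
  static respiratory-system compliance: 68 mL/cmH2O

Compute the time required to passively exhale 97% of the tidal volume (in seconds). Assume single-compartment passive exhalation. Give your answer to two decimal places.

τ = R × C = 7.5 × 68 mL/cmH2O = 7.5 × 0.068 L/cmH2O = 0.51 s.
Exhaled fraction f = 1 − e^(−t/τ) → t = −τ·ln(1 − f) = −0.51·ln(0.03) = 1.788 s.

1.79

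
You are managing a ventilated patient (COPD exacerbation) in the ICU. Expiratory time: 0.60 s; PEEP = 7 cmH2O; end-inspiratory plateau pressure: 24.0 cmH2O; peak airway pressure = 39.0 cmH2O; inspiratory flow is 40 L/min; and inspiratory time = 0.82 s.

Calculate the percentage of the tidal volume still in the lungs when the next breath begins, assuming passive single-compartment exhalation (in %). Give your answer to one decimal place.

Flow: 40 L/min ÷ 60 = 0.6667 L/s.
Vt = flow × Ti = 0.6667 L/s × 0.82 s × 1000 mL/L = 546.69 mL.
R = (PIP − Pplat)/V̇ = (39.0 − 24.0) / 0.6667 = 15.0/0.6667 = 22.499 cmH2O·s/L.
C = Vt/(Pplat − PEEP) = 546.69 / (24.0 − 7) = 546.69/17.0 = 32.158 mL/cmH2O.
τ = R × C = 22.499 × 0.03216 L/cmH2O = 0.7236 s.
Fraction remaining at end-expiration = e^(−Te/τ) = e^(−0.60/0.7236) = 0.4364 → 43.64%.

43.6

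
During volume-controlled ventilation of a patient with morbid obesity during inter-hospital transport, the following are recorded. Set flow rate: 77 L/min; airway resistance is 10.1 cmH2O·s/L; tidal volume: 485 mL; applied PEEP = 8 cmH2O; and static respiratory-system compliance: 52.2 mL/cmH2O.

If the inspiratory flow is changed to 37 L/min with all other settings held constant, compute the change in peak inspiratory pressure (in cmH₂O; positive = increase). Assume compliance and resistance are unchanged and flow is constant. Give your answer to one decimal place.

-6.7

Flow: 77 L/min ÷ 60 = 1.2833 L/s.
New flow: 37 L/min ÷ 60 = 0.6167 L/s.
PIP = Vt/C + R·V̇ + PEEP (constant-flow equation of motion).
Only the resistive term changes: ΔPIP = R × ΔV̇ = 10.1 × (0.6167 − 1.2833) = 10.1 × -0.6666 = -6.733 cmH2O.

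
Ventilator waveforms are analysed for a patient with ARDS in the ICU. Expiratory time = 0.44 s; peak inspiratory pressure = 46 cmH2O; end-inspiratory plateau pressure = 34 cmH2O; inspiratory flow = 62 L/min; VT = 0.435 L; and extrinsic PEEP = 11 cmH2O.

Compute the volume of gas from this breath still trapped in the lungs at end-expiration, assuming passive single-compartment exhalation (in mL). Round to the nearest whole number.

59

Flow: 62 L/min ÷ 60 = 1.0333 L/s.
R = (PIP − Pplat)/V̇ = (46 − 34) / 1.0333 = 12.0/1.0333 = 11.613 cmH2O·s/L.
C = Vt/(Pplat − PEEP) = 435.0 / (34 − 11) = 435.0/23.0 = 18.913 mL/cmH2O.
τ = R × C = 11.613 × 0.01891 L/cmH2O = 0.2196 s.
Fraction remaining = e^(−Te/τ) = e^(−0.44/0.2196) = 0.1348.
Trapped volume = 435.0 × 0.1348 = 58.638 mL.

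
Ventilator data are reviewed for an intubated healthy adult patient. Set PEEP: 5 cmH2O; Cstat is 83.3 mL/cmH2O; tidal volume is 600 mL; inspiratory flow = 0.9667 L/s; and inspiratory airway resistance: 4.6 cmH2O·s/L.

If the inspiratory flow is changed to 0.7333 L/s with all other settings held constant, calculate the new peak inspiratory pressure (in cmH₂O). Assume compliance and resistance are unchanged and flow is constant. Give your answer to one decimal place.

15.6

PIP = Vt/C + R·V̇ + PEEP (constant-flow equation of motion).
Only the resistive term changes: ΔPIP = R × ΔV̇ = 4.6 × (0.7333 − 0.9667) = 4.6 × -0.2334 = -1.074 cmH2O.
Original PIP = 600/83.3 + 4.6×0.9667 + 5 = 16.65 cmH2O; new PIP = 16.65 + (-1.074) = 15.576 cmH2O.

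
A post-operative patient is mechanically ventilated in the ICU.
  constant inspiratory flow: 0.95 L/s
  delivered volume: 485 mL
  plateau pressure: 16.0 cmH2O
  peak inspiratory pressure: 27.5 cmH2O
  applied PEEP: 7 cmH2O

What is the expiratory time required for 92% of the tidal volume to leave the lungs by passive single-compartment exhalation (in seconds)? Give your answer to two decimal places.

R = (PIP − Pplat)/V̇ = (27.5 − 16.0) / 0.95 = 11.5/0.95 = 12.105 cmH2O·s/L.
C = Vt/(Pplat − PEEP) = 485.0 / (16.0 − 7) = 485.0/9.0 = 53.889 mL/cmH2O.
τ = R × C = 12.105 × 0.05389 L/cmH2O = 0.6523 s.
t = −τ·ln(1 − 0.92) = −0.6523·ln(0.08) = 1.648 s.

1.65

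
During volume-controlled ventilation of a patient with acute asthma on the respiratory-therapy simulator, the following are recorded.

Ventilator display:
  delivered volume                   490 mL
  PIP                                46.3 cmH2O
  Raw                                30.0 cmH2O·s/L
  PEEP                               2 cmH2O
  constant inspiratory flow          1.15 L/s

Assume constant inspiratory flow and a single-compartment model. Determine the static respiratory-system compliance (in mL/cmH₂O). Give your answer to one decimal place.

50.0

Equation of motion (constant flow): PIP = Vt/C + R·V̇ + PEEP.
Vt/C = PIP − R·V̇ − PEEP = 46.3 − 30.0×1.15 − 2 = 46.3 − 34.5 − 2 = 9.8 cmH2O.
C = Vt / 9.8 = 490 / 9.8 = 50.0 mL/cmH2O.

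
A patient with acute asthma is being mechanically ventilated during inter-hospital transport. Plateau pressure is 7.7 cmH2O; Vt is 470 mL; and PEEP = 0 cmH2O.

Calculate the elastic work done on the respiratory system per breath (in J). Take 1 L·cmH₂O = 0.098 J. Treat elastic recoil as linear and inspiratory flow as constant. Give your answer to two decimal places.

Elastic work ≈ ½ × (Pplat − PEEP) × Vt = 0.5 × (7.7 − 0) × 0.470 L = 0.5 × 7.7 × 0.470 = 1.81 L·cmH2O.
× 0.098 J/(L·cmH2O) → 0.1774 J.

0.18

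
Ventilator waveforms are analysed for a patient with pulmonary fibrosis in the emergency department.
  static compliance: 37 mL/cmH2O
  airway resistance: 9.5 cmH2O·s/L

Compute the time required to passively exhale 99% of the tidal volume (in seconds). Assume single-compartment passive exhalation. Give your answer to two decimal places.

τ = R × C = 9.5 × 37 mL/cmH2O = 9.5 × 0.037 L/cmH2O = 0.3515 s.
Exhaled fraction f = 1 − e^(−t/τ) → t = −τ·ln(1 − f) = −0.3515·ln(0.01) = 1.619 s.

1.62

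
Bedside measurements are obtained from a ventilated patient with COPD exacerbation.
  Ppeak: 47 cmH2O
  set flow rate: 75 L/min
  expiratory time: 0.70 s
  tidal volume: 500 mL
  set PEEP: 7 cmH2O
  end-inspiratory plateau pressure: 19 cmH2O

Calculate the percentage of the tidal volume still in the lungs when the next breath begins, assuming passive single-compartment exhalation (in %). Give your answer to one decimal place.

47.2

Flow: 75 L/min ÷ 60 = 1.25 L/s.
R = (PIP − Pplat)/V̇ = (47 − 19) / 1.25 = 28.0/1.25 = 22.4 cmH2O·s/L.
C = Vt/(Pplat − PEEP) = 500.0 / (19 − 7) = 500.0/12.0 = 41.667 mL/cmH2O.
τ = R × C = 22.4 × 0.04167 L/cmH2O = 0.9334 s.
Fraction remaining at end-expiration = e^(−Te/τ) = e^(−0.70/0.9334) = 0.4724 → 47.24%.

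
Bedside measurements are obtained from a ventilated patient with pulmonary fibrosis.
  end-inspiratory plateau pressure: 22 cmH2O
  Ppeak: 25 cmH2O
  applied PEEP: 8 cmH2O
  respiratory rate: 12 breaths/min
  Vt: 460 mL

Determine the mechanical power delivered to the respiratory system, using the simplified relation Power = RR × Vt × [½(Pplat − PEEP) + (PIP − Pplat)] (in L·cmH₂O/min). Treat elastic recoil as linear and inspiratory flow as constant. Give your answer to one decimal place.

55.2

Per-breath work = Vt × [½(Pplat−PEEP) + (PIP−Pplat)] = 0.460 × [0.5×14.0 + 3.0] = 0.460 × 10.0 = 4.6 L·cmH2O.
Power = 12 × 4.6 = 55.2 L·cmH2O/min.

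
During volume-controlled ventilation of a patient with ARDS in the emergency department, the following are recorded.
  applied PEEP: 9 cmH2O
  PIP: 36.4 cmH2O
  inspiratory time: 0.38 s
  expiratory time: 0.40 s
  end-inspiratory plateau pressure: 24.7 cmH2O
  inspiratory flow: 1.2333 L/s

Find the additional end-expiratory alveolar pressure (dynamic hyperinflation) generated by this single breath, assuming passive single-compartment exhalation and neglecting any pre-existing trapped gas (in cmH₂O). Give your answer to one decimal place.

3.8

Vt = flow × Ti = 1.2333 L/s × 0.38 s × 1000 mL/L = 468.65 mL.
R = (PIP − Pplat)/V̇ = (36.4 − 24.7) / 1.2333 = 11.7/1.2333 = 9.487 cmH2O·s/L.
C = Vt/(Pplat − PEEP) = 468.65 / (24.7 − 9) = 468.65/15.7 = 29.85 mL/cmH2O.
τ = R × C = 9.487 × 0.02985 L/cmH2O = 0.2832 s.
Fraction remaining = e^(−Te/τ) = e^(−0.40/0.2832) = 0.2436; trapped volume = 468.65 × 0.2436 = 114.16 mL.
Additional alveolar pressure from trapping ≈ V_trapped / C = 114.16 / 29.85 = 3.824 cmH2O.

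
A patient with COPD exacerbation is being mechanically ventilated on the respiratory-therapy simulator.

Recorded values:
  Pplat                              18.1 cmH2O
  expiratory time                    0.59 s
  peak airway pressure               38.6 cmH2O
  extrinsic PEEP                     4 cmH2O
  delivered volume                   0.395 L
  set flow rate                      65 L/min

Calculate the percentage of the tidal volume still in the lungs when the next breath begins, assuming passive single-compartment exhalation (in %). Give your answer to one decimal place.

32.9

Flow: 65 L/min ÷ 60 = 1.0833 L/s.
R = (PIP − Pplat)/V̇ = (38.6 − 18.1) / 1.0833 = 20.5/1.0833 = 18.924 cmH2O·s/L.
C = Vt/(Pplat − PEEP) = 395.0 / (18.1 − 4) = 395.0/14.1 = 28.014 mL/cmH2O.
τ = R × C = 18.924 × 0.02801 L/cmH2O = 0.5301 s.
Fraction remaining at end-expiration = e^(−Te/τ) = e^(−0.59/0.5301) = 0.3286 → 32.86%.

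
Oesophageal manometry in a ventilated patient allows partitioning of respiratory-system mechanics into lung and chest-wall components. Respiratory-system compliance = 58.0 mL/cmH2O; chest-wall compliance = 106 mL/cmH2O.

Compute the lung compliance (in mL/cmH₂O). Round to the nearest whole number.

128

1/CL = 1/Crs − 1/Ccw.
1/CL = 1/58.0 − 1/106 = 0.007807.
CL = 128.09 mL/cmH2O.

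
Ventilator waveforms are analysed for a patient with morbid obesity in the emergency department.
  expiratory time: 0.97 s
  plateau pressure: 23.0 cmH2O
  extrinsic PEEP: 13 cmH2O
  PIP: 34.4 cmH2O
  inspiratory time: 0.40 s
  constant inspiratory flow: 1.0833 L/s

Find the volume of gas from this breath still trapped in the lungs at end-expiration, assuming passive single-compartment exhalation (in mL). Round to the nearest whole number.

Vt = flow × Ti = 1.0833 L/s × 0.40 s × 1000 mL/L = 433.32 mL.
R = (PIP − Pplat)/V̇ = (34.4 − 23.0) / 1.0833 = 11.4/1.0833 = 10.523 cmH2O·s/L.
C = Vt/(Pplat − PEEP) = 433.32 / (23.0 − 13) = 433.32/10.0 = 43.332 mL/cmH2O.
τ = R × C = 10.523 × 0.04333 L/cmH2O = 0.456 s.
Fraction remaining = e^(−Te/τ) = e^(−0.97/0.456) = 0.1192.
Trapped volume = 433.32 × 0.1192 = 51.652 mL.

52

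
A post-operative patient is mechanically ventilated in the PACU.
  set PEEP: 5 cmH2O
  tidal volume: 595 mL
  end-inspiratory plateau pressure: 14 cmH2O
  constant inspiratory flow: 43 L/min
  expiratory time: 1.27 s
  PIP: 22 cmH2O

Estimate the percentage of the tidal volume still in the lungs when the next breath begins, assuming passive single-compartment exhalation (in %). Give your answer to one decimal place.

Flow: 43 L/min ÷ 60 = 0.7167 L/s.
R = (PIP − Pplat)/V̇ = (22 − 14) / 0.7167 = 8.0/0.7167 = 11.162 cmH2O·s/L.
C = Vt/(Pplat − PEEP) = 595.0 / (14 − 5) = 595.0/9.0 = 66.111 mL/cmH2O.
τ = R × C = 11.162 × 0.06611 L/cmH2O = 0.7379 s.
Fraction remaining at end-expiration = e^(−Te/τ) = e^(−1.27/0.7379) = 0.1789 → 17.89%.

17.9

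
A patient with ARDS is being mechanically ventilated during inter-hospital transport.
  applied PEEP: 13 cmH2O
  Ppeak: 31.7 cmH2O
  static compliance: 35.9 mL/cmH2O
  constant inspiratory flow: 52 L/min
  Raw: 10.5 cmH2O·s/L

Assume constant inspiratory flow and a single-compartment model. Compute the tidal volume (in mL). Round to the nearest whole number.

345

Flow: 52 L/min ÷ 60 = 0.8667 L/s.
Equation of motion (constant flow): PIP = Vt/C + R·V̇ + PEEP.
Vt/C = PIP − R·V̇ − PEEP = 31.7 − 9.1 − 13 = 9.6 cmH2O.
Vt = C × 9.6 = 35.9 × 9.6 = 344.64 mL.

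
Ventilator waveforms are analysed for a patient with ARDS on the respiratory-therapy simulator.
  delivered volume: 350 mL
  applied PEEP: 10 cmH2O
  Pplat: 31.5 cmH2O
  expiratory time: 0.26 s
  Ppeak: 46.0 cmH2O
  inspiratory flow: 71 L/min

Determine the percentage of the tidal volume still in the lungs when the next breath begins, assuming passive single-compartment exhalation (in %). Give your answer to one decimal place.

Flow: 71 L/min ÷ 60 = 1.1833 L/s.
R = (PIP − Pplat)/V̇ = (46.0 − 31.5) / 1.1833 = 14.5/1.1833 = 12.254 cmH2O·s/L.
C = Vt/(Pplat − PEEP) = 350.0 / (31.5 − 10) = 350.0/21.5 = 16.279 mL/cmH2O.
τ = R × C = 12.254 × 0.01628 L/cmH2O = 0.1995 s.
Fraction remaining at end-expiration = e^(−Te/τ) = e^(−0.26/0.1995) = 0.2716 → 27.16%.

27.2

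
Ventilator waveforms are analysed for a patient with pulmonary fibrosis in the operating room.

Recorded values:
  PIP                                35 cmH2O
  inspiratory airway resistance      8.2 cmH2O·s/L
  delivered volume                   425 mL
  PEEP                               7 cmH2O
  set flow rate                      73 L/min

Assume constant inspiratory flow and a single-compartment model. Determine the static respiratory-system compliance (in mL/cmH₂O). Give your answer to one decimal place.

23.6

Flow: 73 L/min ÷ 60 = 1.2167 L/s.
Equation of motion (constant flow): PIP = Vt/C + R·V̇ + PEEP.
Vt/C = PIP − R·V̇ − PEEP = 35 − 8.2×1.2167 − 7 = 35 − 9.977 − 7 = 18.023 cmH2O.
C = Vt / 18.023 = 425 / 18.023 = 23.581 mL/cmH2O.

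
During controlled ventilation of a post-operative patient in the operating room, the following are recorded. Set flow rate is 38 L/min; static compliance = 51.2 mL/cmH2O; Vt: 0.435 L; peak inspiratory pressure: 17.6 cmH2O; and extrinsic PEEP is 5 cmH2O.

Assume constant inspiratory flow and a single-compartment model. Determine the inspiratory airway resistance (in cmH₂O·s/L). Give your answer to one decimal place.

Flow: 38 L/min ÷ 60 = 0.6333 L/s.
Equation of motion (constant flow): PIP = Vt/C + R·V̇ + PEEP.
R·V̇ = PIP − Vt/C − PEEP = 17.6 − 435/51.2 − 5 = 17.6 − 8.496 − 5 = 4.104 cmH2O.
R = 4.104 / 0.6333 = 6.48 cmH2O·s/L.

6.5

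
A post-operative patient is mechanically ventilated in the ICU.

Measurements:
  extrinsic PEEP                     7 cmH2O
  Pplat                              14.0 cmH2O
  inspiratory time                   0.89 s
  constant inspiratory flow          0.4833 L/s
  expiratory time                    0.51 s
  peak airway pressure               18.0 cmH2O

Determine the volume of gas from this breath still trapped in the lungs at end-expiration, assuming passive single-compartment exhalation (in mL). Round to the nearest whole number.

158

Vt = flow × Ti = 0.4833 L/s × 0.89 s × 1000 mL/L = 430.14 mL.
R = (PIP − Pplat)/V̇ = (18.0 − 14.0) / 0.4833 = 4.0/0.4833 = 8.276 cmH2O·s/L.
C = Vt/(Pplat − PEEP) = 430.14 / (14.0 − 7) = 430.14/7.0 = 61.449 mL/cmH2O.
τ = R × C = 8.276 × 0.06145 L/cmH2O = 0.5086 s.
Fraction remaining = e^(−Te/τ) = e^(−0.51/0.5086) = 0.3669.
Trapped volume = 430.14 × 0.3669 = 157.82 mL.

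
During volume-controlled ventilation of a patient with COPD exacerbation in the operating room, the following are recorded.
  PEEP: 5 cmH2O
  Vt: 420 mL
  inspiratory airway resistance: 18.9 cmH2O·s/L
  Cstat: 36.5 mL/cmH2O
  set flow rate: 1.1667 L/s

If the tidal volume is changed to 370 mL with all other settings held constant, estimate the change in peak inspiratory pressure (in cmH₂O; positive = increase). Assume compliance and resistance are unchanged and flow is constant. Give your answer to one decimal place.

PIP = Vt/C + R·V̇ + PEEP (constant-flow equation of motion).
Only the elastic term changes: ΔPIP = ΔVt / C = (370 − 420) / 36.5 = -1.37 cmH2O.

-1.4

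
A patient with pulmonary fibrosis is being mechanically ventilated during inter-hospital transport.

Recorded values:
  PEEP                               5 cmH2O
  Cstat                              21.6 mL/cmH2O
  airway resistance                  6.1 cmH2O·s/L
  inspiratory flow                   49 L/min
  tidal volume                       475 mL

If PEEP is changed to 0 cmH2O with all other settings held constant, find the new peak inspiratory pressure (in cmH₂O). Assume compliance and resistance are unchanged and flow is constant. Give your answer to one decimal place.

27.0

Flow: 49 L/min ÷ 60 = 0.8167 L/s.
PIP = Vt/C + R·V̇ + PEEP (constant-flow equation of motion).
Only the baseline term changes: ΔPIP = ΔPEEP = 0 − 5 = -5.0 cmH2O.
Original PIP = 475/21.6 + 6.1×0.8167 + 5 = 31.973 cmH2O; new PIP = 31.973 + (-5.0) = 26.973 cmH2O.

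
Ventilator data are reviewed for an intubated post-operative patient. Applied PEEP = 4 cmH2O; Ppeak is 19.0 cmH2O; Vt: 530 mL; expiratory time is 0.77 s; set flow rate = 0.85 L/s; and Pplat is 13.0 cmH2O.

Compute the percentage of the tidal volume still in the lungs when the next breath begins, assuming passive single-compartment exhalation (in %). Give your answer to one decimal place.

15.7

R = (PIP − Pplat)/V̇ = (19.0 − 13.0) / 0.85 = 6.0/0.85 = 7.059 cmH2O·s/L.
C = Vt/(Pplat − PEEP) = 530.0 / (13.0 − 4) = 530.0/9.0 = 58.889 mL/cmH2O.
τ = R × C = 7.059 × 0.05889 L/cmH2O = 0.4157 s.
Fraction remaining at end-expiration = e^(−Te/τ) = e^(−0.77/0.4157) = 0.1569 → 15.69%.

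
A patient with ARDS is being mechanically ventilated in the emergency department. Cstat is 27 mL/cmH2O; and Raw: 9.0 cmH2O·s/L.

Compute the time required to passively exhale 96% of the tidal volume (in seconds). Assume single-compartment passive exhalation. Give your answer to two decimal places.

0.78

τ = R × C = 9.0 × 27 mL/cmH2O = 9.0 × 0.027 L/cmH2O = 0.243 s.
Exhaled fraction f = 1 − e^(−t/τ) → t = −τ·ln(1 − f) = −0.243·ln(0.04) = 0.7822 s.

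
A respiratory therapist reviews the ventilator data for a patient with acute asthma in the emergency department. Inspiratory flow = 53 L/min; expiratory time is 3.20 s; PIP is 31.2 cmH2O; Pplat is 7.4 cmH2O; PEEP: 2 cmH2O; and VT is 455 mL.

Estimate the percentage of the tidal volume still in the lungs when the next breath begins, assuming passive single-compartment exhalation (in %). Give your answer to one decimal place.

Flow: 53 L/min ÷ 60 = 0.8833 L/s.
R = (PIP − Pplat)/V̇ = (31.2 − 7.4) / 0.8833 = 23.8/0.8833 = 26.944 cmH2O·s/L.
C = Vt/(Pplat − PEEP) = 455.0 / (7.4 − 2) = 455.0/5.4 = 84.259 mL/cmH2O.
τ = R × C = 26.944 × 0.08426 L/cmH2O = 2.27 s.
Fraction remaining at end-expiration = e^(−Te/τ) = e^(−3.20/2.27) = 0.2442 → 24.42%.

24.4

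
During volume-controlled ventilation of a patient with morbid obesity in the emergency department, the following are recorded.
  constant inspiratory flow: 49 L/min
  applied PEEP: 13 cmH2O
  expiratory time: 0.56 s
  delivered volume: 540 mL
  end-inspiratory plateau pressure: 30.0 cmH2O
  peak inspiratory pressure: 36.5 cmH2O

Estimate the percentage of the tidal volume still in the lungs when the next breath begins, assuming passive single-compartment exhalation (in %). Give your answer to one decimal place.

Flow: 49 L/min ÷ 60 = 0.8167 L/s.
R = (PIP − Pplat)/V̇ = (36.5 − 30.0) / 0.8167 = 6.5/0.8167 = 7.959 cmH2O·s/L.
C = Vt/(Pplat − PEEP) = 540.0 / (30.0 − 13) = 540.0/17.0 = 31.765 mL/cmH2O.
τ = R × C = 7.959 × 0.03177 L/cmH2O = 0.2529 s.
Fraction remaining at end-expiration = e^(−Te/τ) = e^(−0.56/0.2529) = 0.1092 → 10.92%.

10.9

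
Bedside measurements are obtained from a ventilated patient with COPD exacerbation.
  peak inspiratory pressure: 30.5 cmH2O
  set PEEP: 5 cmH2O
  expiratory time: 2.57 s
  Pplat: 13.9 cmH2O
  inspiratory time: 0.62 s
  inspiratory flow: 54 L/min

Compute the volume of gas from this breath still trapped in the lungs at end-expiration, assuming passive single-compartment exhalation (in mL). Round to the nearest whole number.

Flow: 54 L/min ÷ 60 = 0.9 L/s.
Vt = flow × Ti = 0.9 L/s × 0.62 s × 1000 mL/L = 558.0 mL.
R = (PIP − Pplat)/V̇ = (30.5 − 13.9) / 0.9 = 16.6/0.9 = 18.444 cmH2O·s/L.
C = Vt/(Pplat − PEEP) = 558.0 / (13.9 − 5) = 558.0/8.9 = 62.697 mL/cmH2O.
τ = R × C = 18.444 × 0.0627 L/cmH2O = 1.156 s.
Fraction remaining = e^(−Te/τ) = e^(−2.57/1.156) = 0.1083.
Trapped volume = 558.0 × 0.1083 = 60.431 mL.

60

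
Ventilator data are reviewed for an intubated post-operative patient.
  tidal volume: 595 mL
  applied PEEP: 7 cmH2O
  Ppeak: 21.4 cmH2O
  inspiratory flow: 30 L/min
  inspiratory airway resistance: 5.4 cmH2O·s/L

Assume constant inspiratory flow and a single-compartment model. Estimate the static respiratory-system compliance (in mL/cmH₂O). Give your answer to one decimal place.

Flow: 30 L/min ÷ 60 = 0.5 L/s.
Equation of motion (constant flow): PIP = Vt/C + R·V̇ + PEEP.
Vt/C = PIP − R·V̇ − PEEP = 21.4 − 5.4×0.5 − 7 = 21.4 − 2.7 − 7 = 11.7 cmH2O.
C = Vt / 11.7 = 595 / 11.7 = 50.855 mL/cmH2O.

50.9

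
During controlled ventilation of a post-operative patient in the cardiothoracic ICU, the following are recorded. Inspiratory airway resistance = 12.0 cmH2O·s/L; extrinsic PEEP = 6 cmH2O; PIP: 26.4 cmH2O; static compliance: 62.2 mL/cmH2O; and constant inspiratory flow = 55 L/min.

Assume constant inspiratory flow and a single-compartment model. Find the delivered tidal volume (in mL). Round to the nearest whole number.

585

Flow: 55 L/min ÷ 60 = 0.9167 L/s.
Equation of motion (constant flow): PIP = Vt/C + R·V̇ + PEEP.
Vt/C = PIP − R·V̇ − PEEP = 26.4 − 11.0 − 6 = 9.4 cmH2O.
Vt = C × 9.4 = 62.2 × 9.4 = 584.68 mL.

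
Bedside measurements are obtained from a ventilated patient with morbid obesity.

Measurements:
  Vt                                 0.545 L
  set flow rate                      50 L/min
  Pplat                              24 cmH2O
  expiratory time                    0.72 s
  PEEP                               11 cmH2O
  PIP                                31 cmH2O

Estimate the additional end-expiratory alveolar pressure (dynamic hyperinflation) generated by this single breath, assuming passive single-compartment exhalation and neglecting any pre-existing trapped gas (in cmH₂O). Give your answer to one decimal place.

1.7

Flow: 50 L/min ÷ 60 = 0.8333 L/s.
R = (PIP − Pplat)/V̇ = (31 − 24) / 0.8333 = 7.0/0.8333 = 8.4 cmH2O·s/L.
C = Vt/(Pplat − PEEP) = 545.0 / (24 − 11) = 545.0/13.0 = 41.923 mL/cmH2O.
τ = R × C = 8.4 × 0.04192 L/cmH2O = 0.3521 s.
Fraction remaining = e^(−Te/τ) = e^(−0.72/0.3521) = 0.1294; trapped volume = 545.0 × 0.1294 = 70.523 mL.
Additional alveolar pressure from trapping ≈ V_trapped / C = 70.523 / 41.923 = 1.682 cmH2O.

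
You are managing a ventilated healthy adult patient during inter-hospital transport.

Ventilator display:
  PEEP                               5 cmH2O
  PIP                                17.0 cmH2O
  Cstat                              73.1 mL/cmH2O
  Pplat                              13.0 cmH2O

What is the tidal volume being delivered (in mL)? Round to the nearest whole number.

585

Vt = Cstat × (Pplat − PEEP) = 73.1 × (13.0 − 5) = 73.1 × 8.0 = 584.8 mL.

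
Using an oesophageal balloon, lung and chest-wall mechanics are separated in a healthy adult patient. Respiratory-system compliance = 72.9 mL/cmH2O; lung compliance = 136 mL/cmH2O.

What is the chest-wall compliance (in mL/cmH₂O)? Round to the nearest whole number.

1/Ccw = 1/Crs − 1/CL.
1/Ccw = 1/72.9 − 1/136 = 0.006364.
Ccw = 157.13 mL/cmH2O.

157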